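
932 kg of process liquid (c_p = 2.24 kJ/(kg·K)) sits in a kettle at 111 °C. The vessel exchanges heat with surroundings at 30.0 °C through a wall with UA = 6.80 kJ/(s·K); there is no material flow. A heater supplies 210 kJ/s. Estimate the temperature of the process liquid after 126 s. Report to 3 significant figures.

Lumped-capacitance energy balance: M c_p dT/dt = UA(T_amb − T) + Q̇.
dT/dt = (T_ss − T)/τ with T_ss = T_amb + Q̇/UA = 30.0 + 210/6.80 = 60.882 °C, τ = M c_p/UA = 932·2.24/6.80 = 307.01 s.
Integrating: T(t) = T_ss + (T₀ − T_ss) e^(−t/τ).
T(126) = 60.882 + (50.118)·0.66338 = 94.129 °C.

94.1 °C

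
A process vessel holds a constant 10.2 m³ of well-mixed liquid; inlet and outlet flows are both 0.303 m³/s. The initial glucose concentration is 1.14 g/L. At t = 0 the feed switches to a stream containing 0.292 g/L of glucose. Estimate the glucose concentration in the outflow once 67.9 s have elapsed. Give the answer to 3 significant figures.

0.405 g/L

Unsteady species balance (constant V, well mixed): V dC/dt = Q(C_in − C).
Time constant τ = V/Q = 10.2/0.303 = 33.663 s.
C approaches C_in exponentially: C(t) = C_in + (C₀ − C_in) e^(−t/τ).
C(67.9) = 0.292 + (1.14 − 0.292)·e^(−67.9/33.663) = 0.292 + (0.84800)·0.13305 = 0.40483 g/L.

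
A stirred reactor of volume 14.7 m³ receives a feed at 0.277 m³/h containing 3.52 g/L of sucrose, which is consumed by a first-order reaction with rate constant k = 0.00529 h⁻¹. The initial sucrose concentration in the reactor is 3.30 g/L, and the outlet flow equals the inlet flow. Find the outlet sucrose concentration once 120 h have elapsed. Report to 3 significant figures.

2.78 g/L

Species balance: V dC/dt = Q C_in − Q C − k V C.
This is linear with rate a = Q/V + k = 0.024134 h⁻¹.
C_ss = Q C_in/(Q + kV) = 2.7484 g/L; C(t) = C_ss + (C₀ − C_ss) e^(−a t).
C(120) = 2.7484 + (0.55157)·e^(−0.024134·120) = 2.7484 + (0.55157)·0.055242 = 2.7789 g/L.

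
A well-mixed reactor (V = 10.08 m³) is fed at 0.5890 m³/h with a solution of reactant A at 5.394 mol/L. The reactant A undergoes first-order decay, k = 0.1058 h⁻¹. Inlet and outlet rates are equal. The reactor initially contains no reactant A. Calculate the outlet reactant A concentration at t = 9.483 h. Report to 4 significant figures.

V dC/dt = Q(C_in − C) − k V C.
dC/dt = (Q/V) C_in − (Q/V + k) C; effective rate a = Q/V + k = 0.0584325 + 0.1058 = 0.164233 h⁻¹.
C_ss = Q C_in/(Q + kV) = 1.91914 mol/L; C(t) = C_ss + (C₀ − C_ss) e^(−a t).
C(9.483) = 1.91914 + (-1.91914)·e^(−0.164233·9.483) = 1.91914 + (-1.91914)·0.210680 = 1.51482 mol/L.

1.515 mol/L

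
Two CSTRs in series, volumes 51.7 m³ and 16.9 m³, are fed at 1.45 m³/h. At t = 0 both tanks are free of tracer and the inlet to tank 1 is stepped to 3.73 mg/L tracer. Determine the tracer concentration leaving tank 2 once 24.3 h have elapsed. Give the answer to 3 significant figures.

1.15 mg/L

Species balance on tank i: dCᵢ/dt = (Cᵢ₋₁ − Cᵢ)/τᵢ with τᵢ = Vᵢ/Q.
τ₁ = 51.7/1.45 = 35.655 h; τ₂ = 16.9/1.45 = 11.655 h.
Solving the cascade with C₁(0)=C₂(0)=0 gives C₂(t) = C_in[1 − (τ₁ e^(−t/τ₁) − τ₂ e^(−t/τ₂))/(τ₁ − τ₂)].
At t = 24.3: e^(−t/τ₁) = 0.50584, e^(−t/τ₂) = 0.12432.
C₂ = 3.73·[1 − (35.655·0.50584 − 11.655·0.12432)/(24.000)] = 3.73·0.30888 = 1.1521 mg/L.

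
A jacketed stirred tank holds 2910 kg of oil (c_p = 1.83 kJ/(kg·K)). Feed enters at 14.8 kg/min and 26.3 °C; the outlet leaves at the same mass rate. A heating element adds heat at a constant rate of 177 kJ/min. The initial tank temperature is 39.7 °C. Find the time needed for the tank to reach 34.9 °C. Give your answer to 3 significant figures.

236 min

Heat balance on the well-mixed liquid: M c_p dT/dt = ṁ c_p (T_in − T) + 177.
τ = M/ṁ = 196.62 min; T_ss = T_in + Q̇/(ṁ c_p) = 32.835 °C.
T(t) = T_ss + (T₀ − T_ss) e^(−t/τ). Set T = 34.9:
e^(−t/τ) = (34.9 − 32.835)/(39.7 − 32.835) = 0.30078
t = −196.62 · ln(0.30078) = 236.22 min.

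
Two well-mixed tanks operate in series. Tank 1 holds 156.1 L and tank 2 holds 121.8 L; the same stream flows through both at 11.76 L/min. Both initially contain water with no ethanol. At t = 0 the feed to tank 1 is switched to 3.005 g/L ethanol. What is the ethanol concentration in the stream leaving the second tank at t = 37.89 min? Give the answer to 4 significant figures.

2.493 g/L

Time constants: τᵢ = Vᵢ/Q for each well-mixed tank.
τ₁ = 156.1/11.76 = 13.2738 min; τ₂ = 121.8/11.76 = 10.3571 min.
Solving the cascade with C₁(0)=C₂(0)=0 gives C₂(t) = C_in[1 − (τ₁ e^(−t/τ₁) − τ₂ e^(−t/τ₂))/(τ₁ − τ₂)].
At t = 37.89: e^(−t/τ₁) = 0.0575850, e^(−t/τ₂) = 0.0257751.
C₂ = 3.005·[1 − (13.2738·0.0575850 − 10.3571·0.0257751)/(2.91667)] = 3.005·0.829458 = 2.49252 g/L.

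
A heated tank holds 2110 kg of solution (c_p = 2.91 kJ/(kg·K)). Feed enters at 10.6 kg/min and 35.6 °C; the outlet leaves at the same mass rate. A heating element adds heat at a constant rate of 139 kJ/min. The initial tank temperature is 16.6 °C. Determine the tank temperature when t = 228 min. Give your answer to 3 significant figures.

M c_p dT/dt = ṁ c_p (T_in − T) + Q̇.
Rearrange: dT/dt = (T_ss − T)/τ with τ = M/ṁ = 199.06 min and T_ss = T_in + Q̇/(ṁ c_p) = 40.106 °C.
T approaches T_ss exponentially: T(t) = T_ss + (T₀ − T_ss) e^(−t/τ).
T(228) = 40.106 + (-23.506)·e^(−228/199.06) = 40.106 + (-23.506)·0.31810 = 32.629 °C.

32.6 °C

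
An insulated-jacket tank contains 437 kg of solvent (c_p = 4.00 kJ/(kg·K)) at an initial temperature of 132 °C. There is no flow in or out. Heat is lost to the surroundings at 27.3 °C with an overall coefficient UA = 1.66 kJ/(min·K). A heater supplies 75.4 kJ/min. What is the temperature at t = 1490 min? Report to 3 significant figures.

M c_p dT/dt = −UA(T − T_amb) + Q̇.
dT/dt = (T_ss − T)/τ with T_ss = T_amb + Q̇/UA = 27.3 + 75.4/1.66 = 72.722 °C, τ = M c_p/UA = 437·4.00/1.66 = 1053.0 min.
This is linear first-order; T(t) = T_ss + (T₀ − T_ss) e^(−t/τ).
T(1490) = 72.722 + (59.278)·0.24293 = 87.122 °C.

87.1 °C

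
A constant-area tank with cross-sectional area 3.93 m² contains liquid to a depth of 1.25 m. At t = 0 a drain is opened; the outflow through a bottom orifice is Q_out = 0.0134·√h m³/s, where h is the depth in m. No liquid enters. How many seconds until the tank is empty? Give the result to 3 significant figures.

A dh/dt = −Q_out = −0.0134 √h.
Separate and integrate: 2(√h − √h₀) = −(0.0134/A) t.
Tank is empty when √h = 0: t_empty = 2A√h₀/0.0134.
t_empty = 2·3.93·√1.25/0.0134 = 7.8600·1.1180/0.0134 = 655.80 s.

656 s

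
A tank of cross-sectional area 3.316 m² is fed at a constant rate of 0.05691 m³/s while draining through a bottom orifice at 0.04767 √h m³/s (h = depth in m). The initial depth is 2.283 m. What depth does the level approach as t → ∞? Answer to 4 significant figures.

1.425 m

Mass balance (ρ constant): A dh/dt = Q_in − 0.04767 √h. At steady state dh/dt = 0:
Q_in = 0.04767 √h_ss ⇒ √h_ss = 0.05691/0.04767 = 1.19383.
h_ss = 1.19383² = 1.42524 m. (Since h₀ = 2.283 m > h_ss, the level will fall toward this value.)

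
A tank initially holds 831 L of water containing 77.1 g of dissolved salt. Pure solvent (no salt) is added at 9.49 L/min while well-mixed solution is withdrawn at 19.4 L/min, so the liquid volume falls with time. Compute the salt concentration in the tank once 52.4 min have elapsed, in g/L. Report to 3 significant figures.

Let m(t) be the amount of salt. Volume: V(t) = V₀ + (Q_in − Q_out) t = 831 − 9.9100 t; V(52.4) = 311.72 L.
No salt enters, so dm/dt = −Q_out · (m/V).
dm/m = −Q_out dt/(V₀ − 9.9100 t); integrating gives ln(m/m₀) = −(Q_out/(Q_in−Q_out)) ln(V/V₀).
m = m₀ (V₀/V)^(Q_out/(Q_in−Q_out)) = 77.1 × (831/311.72)^(-1.9576) = 11.309 g.
C = m/V = 11.309/311.72 = 0.036279 g/L.

0.0363 g/L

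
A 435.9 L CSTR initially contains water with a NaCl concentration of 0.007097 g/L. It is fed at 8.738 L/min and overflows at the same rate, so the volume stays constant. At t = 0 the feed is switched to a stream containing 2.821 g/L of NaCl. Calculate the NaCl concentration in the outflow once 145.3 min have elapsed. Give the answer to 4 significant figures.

Transient balance on the dissolved component: V dC/dt = Q(C_in − C).
Time constant τ = V/Q = 435.9/8.738 = 49.8856 min.
Solution: C(t) = C_in + (C₀ − C_in) e^(−t/τ).
C(145.3) = 2.821 + (0.007097 − 2.821)·e^(−145.3/49.8856) = 2.821 + (-2.81390)·0.0543307 = 2.66812 g/L.

2.668 g/L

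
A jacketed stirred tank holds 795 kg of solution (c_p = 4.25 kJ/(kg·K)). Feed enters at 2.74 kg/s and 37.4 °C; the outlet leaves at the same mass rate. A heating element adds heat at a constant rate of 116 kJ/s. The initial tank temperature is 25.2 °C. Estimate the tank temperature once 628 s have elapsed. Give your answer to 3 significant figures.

44.8 °C

M c_p dT/dt = ṁ c_p (T_in − T) + Q̇.
Rearrange: dT/dt = (T_ss − T)/τ with τ = M/ṁ = 290.15 s and T_ss = T_in + Q̇/(ṁ c_p) = 47.361 °C.
This is linear first-order; T(t) = T_ss + (T₀ − T_ss) e^(−t/τ).
T(628) = 47.361 + (-22.161)·e^(−628/290.15) = 47.361 + (-22.161)·0.11482 = 44.817 °C.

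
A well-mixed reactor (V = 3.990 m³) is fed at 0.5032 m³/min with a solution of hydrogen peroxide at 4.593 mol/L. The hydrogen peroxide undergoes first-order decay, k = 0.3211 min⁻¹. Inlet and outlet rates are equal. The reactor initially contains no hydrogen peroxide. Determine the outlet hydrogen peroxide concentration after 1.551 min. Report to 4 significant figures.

Accumulation = in − out − consumed: V dC/dt = Q C_in − Q C − k V C.
dC/dt = (Q/V) C_in − (Q/V + k) C; effective rate a = Q/V + k = 0.126115 + 0.3211 = 0.447215 min⁻¹.
C_ss = Q C_in/(Q + kV) = 1.29523 mol/L; C(t) = C_ss + (C₀ − C_ss) e^(−a t).
C(1.551) = 1.29523 + (-1.29523)·e^(−0.447215·1.551) = 1.29523 + (-1.29523)·0.499758 = 0.647929 mol/L.

0.6479 mol/L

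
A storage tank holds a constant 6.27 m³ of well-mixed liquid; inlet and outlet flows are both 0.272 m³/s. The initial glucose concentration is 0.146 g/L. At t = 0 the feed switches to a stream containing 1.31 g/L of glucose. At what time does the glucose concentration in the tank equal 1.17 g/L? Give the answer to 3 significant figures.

48.8 s

Species balance: V dC/dt = Q(C_in − C) ⇒ τ = V/Q = 23.051 s.
C(t) = C_in + (C₀ − C_in) e^(−t/τ). Set C = 1.17 and solve for t:
e^(−t/τ) = (C − C_in)/(C₀ − C_in) = (1.17 − 1.31)/(0.146 − 1.31) = 0.12027
t = −τ ln(…) = 23.051 × 2.1180 = 48.822 s.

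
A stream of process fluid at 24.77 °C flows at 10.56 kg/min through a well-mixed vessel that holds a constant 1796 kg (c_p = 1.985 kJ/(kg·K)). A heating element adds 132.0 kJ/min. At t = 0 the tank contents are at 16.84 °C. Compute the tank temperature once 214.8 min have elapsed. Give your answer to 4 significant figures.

M c_p dT/dt = ṁ c_p (T_in − T) + Q̇.
Rearrange: dT/dt = (T_ss − T)/τ with τ = M/ṁ = 170.076 min and T_ss = T_in + Q̇/(ṁ c_p) = 31.0672 °C.
Integrating: T(t) = T_ss + (T₀ − T_ss) e^(−t/τ).
T(214.8) = 31.0672 + (-14.2272)·e^(−214.8/170.076) = 31.0672 + (-14.2272)·0.282814 = 27.0436 °C.

27.04 °C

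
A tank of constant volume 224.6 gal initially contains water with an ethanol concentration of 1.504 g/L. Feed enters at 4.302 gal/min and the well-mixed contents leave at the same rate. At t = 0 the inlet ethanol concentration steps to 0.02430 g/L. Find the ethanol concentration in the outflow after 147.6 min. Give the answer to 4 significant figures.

Species balance on the tank: V dC/dt = Q(C_in − C).
So dC/dt = (C_in − C)/τ with τ = V/Q = 224.6/4.302 = 52.2083 min.
Solution: C(t) = C_in + (C₀ − C_in) e^(−t/τ).
C(147.6) = 0.02430 + (1.504 − 0.02430)·e^(−147.6/52.2083) = 0.02430 + (1.47970)·0.0591820 = 0.111872 g/L.

0.1119 g/L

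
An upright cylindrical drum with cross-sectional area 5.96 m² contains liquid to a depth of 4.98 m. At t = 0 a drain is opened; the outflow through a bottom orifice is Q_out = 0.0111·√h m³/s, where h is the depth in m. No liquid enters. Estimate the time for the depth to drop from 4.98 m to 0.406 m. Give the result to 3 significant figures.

With no inflow, A dh/dt = −0.0111 √h.
This is separable: 2 d(√h)/dt = −0.0111/A, so √h = √h₀ − (0.0111/(2A)) t.
t = 2A(√h₀ − √h)/0.0111 = 2·5.96·(√4.98 − √0.406)/0.0111
  = 11.920 × (2.2316 − 0.63718) / 0.0111 = 1712.2 s.

1710 s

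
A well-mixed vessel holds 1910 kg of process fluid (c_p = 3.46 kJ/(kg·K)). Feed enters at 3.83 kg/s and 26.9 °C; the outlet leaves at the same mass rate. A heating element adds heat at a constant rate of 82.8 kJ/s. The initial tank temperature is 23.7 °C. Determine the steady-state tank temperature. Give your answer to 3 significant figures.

33.1 °C

M c_p dT/dt = ṁ c_p (T_in − T) + Q̇.
At steady state dT/dt = 0 ⇒ T_ss = T_in + Q̇/(ṁ c_p) = 26.9 + 82.8/(3.83·3.46) = 33.148 °C.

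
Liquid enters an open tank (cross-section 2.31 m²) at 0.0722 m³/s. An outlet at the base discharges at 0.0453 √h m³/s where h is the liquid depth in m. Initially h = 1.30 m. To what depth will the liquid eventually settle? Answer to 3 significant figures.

A dh/dt = Q_in − 0.0453 √h. Steady state requires inflow = outflow:
Q_in = 0.0453 √h_ss ⇒ √h_ss = 0.0722/0.0453 = 1.5938.
h_ss = 1.5938² = 2.5403 m. (Since h₀ = 1.30 m < h_ss, the level will rise toward this value.)

2.54 m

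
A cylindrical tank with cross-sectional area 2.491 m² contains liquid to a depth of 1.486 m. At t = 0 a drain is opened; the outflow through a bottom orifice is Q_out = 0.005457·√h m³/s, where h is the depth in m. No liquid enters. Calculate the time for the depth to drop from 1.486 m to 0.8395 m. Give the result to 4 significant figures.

A dh/dt = −Q_out = −0.005457 √h.
Separate and integrate: 2(√h − √h₀) = −(0.005457/A) t.
t = 2A(√h₀ − √h)/0.005457 = 2·2.491·(√1.486 − √0.8395)/0.005457
  = 4.98200 × (1.21902 − 0.916242) / 0.005457 = 276.419 s.

276.4 s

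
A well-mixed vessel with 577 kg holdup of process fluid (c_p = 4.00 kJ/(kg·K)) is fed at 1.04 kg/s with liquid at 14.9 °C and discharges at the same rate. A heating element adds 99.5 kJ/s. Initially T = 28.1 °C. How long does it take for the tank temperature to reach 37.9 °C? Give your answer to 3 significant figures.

First-law balance (no shaft work): M c_p dT/dt = ṁ c_p (T_in − T) + 99.5.
τ = M/ṁ = 554.81 s; T_ss = T_in + Q̇/(ṁ c_p) = 38.818 °C.
T(t) = T_ss + (T₀ − T_ss) e^(−t/τ). Set T = 37.9:
e^(−t/τ) = (37.9 − 38.818)/(28.1 − 38.818) = 0.085673
t = −554.81 · ln(0.085673) = 1363.3 s.

1360 s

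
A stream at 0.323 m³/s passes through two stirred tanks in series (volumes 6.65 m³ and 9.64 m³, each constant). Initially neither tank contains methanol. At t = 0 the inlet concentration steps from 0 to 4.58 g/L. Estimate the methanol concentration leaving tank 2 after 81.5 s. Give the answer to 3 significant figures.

3.81 g/L

Each tank obeys Vᵢ dCᵢ/dt = Q(Cᵢ₋₁ − Cᵢ), so τᵢ = Vᵢ/Q.
τ₁ = 6.65/0.323 = 20.588 s; τ₂ = 9.64/0.323 = 29.845 s.
Solving the cascade with C₁(0)=C₂(0)=0 gives C₂(t) = C_in[1 − (τ₁ e^(−t/τ₁) − τ₂ e^(−t/τ₂))/(τ₁ − τ₂)].
At t = 81.5: e^(−t/τ₁) = 0.019090, e^(−t/τ₂) = 0.065170.
C₂ = 4.58·[1 − (20.588·0.019090 − 29.845·0.065170)/(-9.2570)] = 4.58·0.83235 = 3.8121 g/L.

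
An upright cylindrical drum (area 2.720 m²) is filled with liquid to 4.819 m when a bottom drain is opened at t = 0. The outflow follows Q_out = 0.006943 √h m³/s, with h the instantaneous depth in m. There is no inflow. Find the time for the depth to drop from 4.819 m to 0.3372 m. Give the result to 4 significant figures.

1265 s

Volume balance on the tank: A dh/dt = −0.006943 √h.
This is separable: 2 d(√h)/dt = −0.006943/A, so √h = √h₀ − (0.006943/(2A)) t.
t = 2A(√h₀ − √h)/0.006943 = 2·2.720·(√4.819 − √0.3372)/0.006943
  = 5.44000 × (2.19522 − 0.580689) / 0.006943 = 1265.02 s.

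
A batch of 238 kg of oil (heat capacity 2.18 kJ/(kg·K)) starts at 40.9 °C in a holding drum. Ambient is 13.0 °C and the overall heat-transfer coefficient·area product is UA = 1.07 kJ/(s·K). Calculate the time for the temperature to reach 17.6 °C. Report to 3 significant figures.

M c_p dT/dt = −UA(T − T_amb).
τ = M c_p/UA = 484.90 s; T_ss = T_amb = 13.000 °C.
T(t) = T_ss + (T₀ − T_ss)e^(−t/τ); set T = 17.6:
t = −τ ln[(T − T_ss)/(T₀ − T_ss)] = −484.90 · ln(0.16487) = 874.06 s.

874 s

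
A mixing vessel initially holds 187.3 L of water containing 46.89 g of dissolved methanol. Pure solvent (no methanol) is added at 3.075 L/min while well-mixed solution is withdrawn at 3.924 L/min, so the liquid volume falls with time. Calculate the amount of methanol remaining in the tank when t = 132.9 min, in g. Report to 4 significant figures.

0.6602 g

Total volume: dV/dt = Q_in − Q_out = -0.849000 L/min, so V(t) = 187.3 − 0.849000 t and V(132.9) = 74.4679 L.
Solute balance: dm/dt = 0 − Q_out C = −Q_out m/V(t).
dm/m = −Q_out dt/(V₀ − 0.849000 t); integrating gives ln(m/m₀) = −(Q_out/(Q_in−Q_out)) ln(V/V₀).
m = m₀ (V₀/V)^(Q_out/(Q_in−Q_out)) = 46.89 × (187.3/74.4679)^(-4.62191) = 0.660220 g.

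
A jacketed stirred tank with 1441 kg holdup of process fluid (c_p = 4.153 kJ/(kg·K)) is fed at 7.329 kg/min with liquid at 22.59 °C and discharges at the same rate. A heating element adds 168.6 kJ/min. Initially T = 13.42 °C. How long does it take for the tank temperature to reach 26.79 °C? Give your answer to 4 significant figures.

Unsteady energy balance on the tank contents: M c_p dT/dt = ṁ c_p (T_in − T) + 168.6.
τ = M/ṁ = 196.616 min; T_ss = T_in + Q̇/(ṁ c_p) = 28.1292 °C.
T(t) = T_ss + (T₀ − T_ss) e^(−t/τ). Set T = 26.79:
e^(−t/τ) = (26.79 − 28.1292)/(13.42 − 28.1292) = 0.0910481
t = −196.616 · ln(0.0910481) = 471.165 min.

471.2 min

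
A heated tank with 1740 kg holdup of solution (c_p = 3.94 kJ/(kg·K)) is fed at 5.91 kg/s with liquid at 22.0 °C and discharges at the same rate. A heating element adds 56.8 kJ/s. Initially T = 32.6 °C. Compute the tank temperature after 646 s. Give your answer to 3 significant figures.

25.3 °C

M c_p dT/dt = ṁ c_p (T_in − T) + Q̇.
Rearrange: dT/dt = (T_ss − T)/τ with τ = M/ṁ = 294.42 s and T_ss = T_in + Q̇/(ṁ c_p) = 24.439 °C.
Integrating: T(t) = T_ss + (T₀ − T_ss) e^(−t/τ).
T(646) = 24.439 + (8.1607)·e^(−646/294.42) = 24.439 + (8.1607)·0.11145 = 25.349 °C.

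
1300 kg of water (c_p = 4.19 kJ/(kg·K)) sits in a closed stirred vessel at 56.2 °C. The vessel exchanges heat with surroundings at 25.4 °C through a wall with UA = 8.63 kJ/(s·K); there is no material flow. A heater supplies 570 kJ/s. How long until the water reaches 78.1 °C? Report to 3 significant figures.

Lumped-capacitance energy balance: M c_p dT/dt = UA(T_amb − T) + Q̇.
τ = M c_p/UA = 631.17 s; T_ss = T_amb + Q̇/UA = 25.4 + 570/8.63 = 91.449 °C.
T(t) = T_ss + (T₀ − T_ss)e^(−t/τ); set T = 78.1:
t = −τ ln[(T − T_ss)/(T₀ − T_ss)] = −631.17 · ln(0.37870) = 612.87 s.

613 s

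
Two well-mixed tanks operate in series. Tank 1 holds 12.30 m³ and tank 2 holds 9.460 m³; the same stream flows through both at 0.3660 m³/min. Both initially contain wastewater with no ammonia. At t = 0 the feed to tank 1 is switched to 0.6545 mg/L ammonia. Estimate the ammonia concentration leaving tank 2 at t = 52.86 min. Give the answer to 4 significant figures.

Each tank obeys Vᵢ dCᵢ/dt = Q(Cᵢ₋₁ − Cᵢ), so τᵢ = Vᵢ/Q.
τ₁ = 12.30/0.3660 = 33.6066 min; τ₂ = 9.460/0.3660 = 25.8470 min.
Tank 1: C₁ = C_in(1 − e^(−t/τ₁)). Tank 2 (τ₁ ≠ τ₂): C₂ = C_in[1 − (τ₁ e^(−t/τ₁) − τ₂ e^(−t/τ₂))/(τ₁ − τ₂)].
At t = 52.86: e^(−t/τ₁) = 0.207441, e^(−t/τ₂) = 0.129366.
C₂ = 0.6545·[1 − (33.6066·0.207441 − 25.8470·0.129366)/(7.75956)] = 0.6545·0.532490 = 0.348515 mg/L.

0.3485 mg/L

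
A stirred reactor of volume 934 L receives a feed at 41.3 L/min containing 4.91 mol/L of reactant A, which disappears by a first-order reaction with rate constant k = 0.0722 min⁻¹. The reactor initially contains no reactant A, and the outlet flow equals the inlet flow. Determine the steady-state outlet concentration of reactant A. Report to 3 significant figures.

Accumulation = in − out − consumed: V dC/dt = Q C_in − Q C − k V C.
Steady state (dC/dt = 0): C_ss = Q C_in/(Q + kV) = C_in/(1 + kV/Q).
C_ss = 41.3·4.91/(41.3 + 0.0722·934) = 202.78/108.73 = 1.8649 mol/L.

1.86 mol/L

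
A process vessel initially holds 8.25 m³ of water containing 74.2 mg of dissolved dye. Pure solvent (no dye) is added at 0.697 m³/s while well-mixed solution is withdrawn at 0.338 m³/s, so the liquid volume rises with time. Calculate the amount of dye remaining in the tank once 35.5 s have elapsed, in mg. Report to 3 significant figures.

30.8 mg

Total volume: dV/dt = Q_in − Q_out = 0.35900 m³/s, so V(t) = 8.25 + 0.35900 t and V(35.5) = 20.994 m³.
Species balance (pure solvent in): dm/dt = −Q_out · m/V(t).
Separate: dm/m = −Q_out dt/V(t) ⇒ ln(m/m₀) = −(Q_out/(Q_in−Q_out)) ln(V/V₀).
m = m₀ (V₀/V)^(Q_out/(Q_in−Q_out)) = 74.2 × (8.25/20.994)^(0.94150) = 30.795 mg.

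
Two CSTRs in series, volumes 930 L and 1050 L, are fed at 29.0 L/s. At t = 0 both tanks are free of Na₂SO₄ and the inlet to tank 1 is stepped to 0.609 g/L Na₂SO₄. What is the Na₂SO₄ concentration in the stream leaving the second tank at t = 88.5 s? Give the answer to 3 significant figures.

0.445 g/L

Each tank obeys Vᵢ dCᵢ/dt = Q(Cᵢ₋₁ − Cᵢ), so τᵢ = Vᵢ/Q.
τ₁ = 930/29.0 = 32.069 s; τ₂ = 1050/29.0 = 36.207 s.
Solving the cascade with C₁(0)=C₂(0)=0 gives C₂(t) = C_in[1 − (τ₁ e^(−t/τ₁) − τ₂ e^(−t/τ₂))/(τ₁ − τ₂)].
At t = 88.5: e^(−t/τ₁) = 0.063312, e^(−t/τ₂) = 0.086788.
C₂ = 0.609·[1 − (32.069·0.063312 − 36.207·0.086788)/(-4.1379)] = 0.609·0.73127 = 0.44535 g/L.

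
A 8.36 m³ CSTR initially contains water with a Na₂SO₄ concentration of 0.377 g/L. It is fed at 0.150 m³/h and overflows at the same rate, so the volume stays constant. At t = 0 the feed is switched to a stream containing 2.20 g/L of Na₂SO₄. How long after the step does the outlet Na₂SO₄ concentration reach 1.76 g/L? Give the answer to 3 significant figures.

Species balance on the tank: V dC/dt = Q(C_in − C), so τ = V/Q = 55.733 h.
C(t) = C_in + (C₀ − C_in) e^(−t/τ). Set C = 1.76 and solve for t:
e^(−t/τ) = (C − C_in)/(C₀ − C_in) = (1.76 − 2.20)/(0.377 − 2.20) = 0.24136
t = −τ ln(…) = 55.733 × 1.4215 = 79.223 h.

79.2 h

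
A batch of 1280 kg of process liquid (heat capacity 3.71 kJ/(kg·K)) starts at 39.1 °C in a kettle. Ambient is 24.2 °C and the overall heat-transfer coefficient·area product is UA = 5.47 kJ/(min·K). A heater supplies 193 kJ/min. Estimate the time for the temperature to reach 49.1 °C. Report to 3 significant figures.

586 min

M c_p dT/dt = −UA(T − T_amb) + Q̇.
τ = M c_p/UA = 868.15 min; T_ss = T_amb + Q̇/UA = 24.2 + 193/5.47 = 59.483 °C.
T(t) = T_ss + (T₀ − T_ss)e^(−t/τ); set T = 49.1:
t = −τ ln[(T − T_ss)/(T₀ − T_ss)] = −868.15 · ln(0.50940) = 585.58 min.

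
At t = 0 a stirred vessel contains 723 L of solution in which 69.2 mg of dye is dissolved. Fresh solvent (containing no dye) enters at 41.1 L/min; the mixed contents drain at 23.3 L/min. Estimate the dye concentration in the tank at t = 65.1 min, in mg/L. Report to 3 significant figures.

Let m(t) be the amount of dye. Volume: V(t) = V₀ + (Q_in − Q_out) t = 723 + 17.800 t; V(65.1) = 1881.8 L.
No dye enters, so dm/dt = −Q_out · (m/V).
Separate: dm/m = −Q_out dt/V(t) ⇒ ln(m/m₀) = −(Q_out/(Q_in−Q_out)) ln(V/V₀).
m = m₀ (V₀/V)^(Q_out/(Q_in−Q_out)) = 69.2 × (723/1881.8)^(1.3090) = 19.784 mg.
C = m/V = 19.784/1881.8 = 0.010513 mg/L.

0.0105 mg/L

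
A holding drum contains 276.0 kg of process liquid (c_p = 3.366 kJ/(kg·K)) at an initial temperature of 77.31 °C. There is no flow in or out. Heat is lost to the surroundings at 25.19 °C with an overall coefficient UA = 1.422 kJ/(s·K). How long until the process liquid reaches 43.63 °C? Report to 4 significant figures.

M c_p dT/dt = −UA(T − T_amb).
τ = M c_p/UA = 653.316 s; T_ss = T_amb = 25.1900 °C.
T(t) = T_ss + (T₀ − T_ss)e^(−t/τ); set T = 43.63:
t = −τ ln[(T − T_ss)/(T₀ − T_ss)] = −653.316 · ln(0.353799) = 678.813 s.

678.8 s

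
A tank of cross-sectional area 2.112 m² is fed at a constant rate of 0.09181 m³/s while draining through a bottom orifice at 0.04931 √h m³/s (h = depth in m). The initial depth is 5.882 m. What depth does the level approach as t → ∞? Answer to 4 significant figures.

3.467 m

Volume balance on the tank: A dh/dt = Q_in − 0.04931 √h. At steady state dh/dt = 0:
Q_in = 0.04931 √h_ss ⇒ √h_ss = 0.09181/0.04931 = 1.86189.
h_ss = 1.86189² = 3.46665 m. (Since h₀ = 5.882 m > h_ss, the level will fall toward this value.)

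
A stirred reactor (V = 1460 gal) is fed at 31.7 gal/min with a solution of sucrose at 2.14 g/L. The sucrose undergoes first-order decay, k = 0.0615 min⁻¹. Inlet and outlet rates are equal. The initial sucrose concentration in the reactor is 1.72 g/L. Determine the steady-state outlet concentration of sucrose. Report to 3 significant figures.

0.558 g/L

V dC/dt = Q(C_in − C) − k V C.
At steady state: 0 = Q C_in − (Q + kV) C_ss, so C_ss = Q C_in/(Q + kV).
C_ss = 31.7·2.14/(31.7 + 0.0615·1460) = 67.838/121.49 = 0.55838 g/L.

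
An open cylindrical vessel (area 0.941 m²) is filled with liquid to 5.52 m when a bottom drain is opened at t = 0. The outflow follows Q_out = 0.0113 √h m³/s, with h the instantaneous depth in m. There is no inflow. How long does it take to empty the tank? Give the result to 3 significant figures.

391 s

With no inflow, A dh/dt = −0.0113 √h.
This is separable: 2 d(√h)/dt = −0.0113/A, so √h = √h₀ − (0.0113/(2A)) t.
Tank is empty when √h = 0: t_empty = 2A√h₀/0.0113.
t_empty = 2·0.941·√5.52/0.0113 = 1.8820·2.3495/0.0113 = 391.30 s.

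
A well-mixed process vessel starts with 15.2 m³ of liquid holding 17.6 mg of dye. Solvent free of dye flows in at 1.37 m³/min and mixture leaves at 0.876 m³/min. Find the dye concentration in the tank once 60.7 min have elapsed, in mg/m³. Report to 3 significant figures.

Total volume: dV/dt = Q_in − Q_out = 0.49400 m³/min, so V(t) = 15.2 + 0.49400 t and V(60.7) = 45.186 m³.
Species balance (pure solvent in): dm/dt = −Q_out · m/V(t).
dm/m = −Q_out dt/(V₀ + 0.49400 t); integrating gives ln(m/m₀) = −(Q_out/(Q_in−Q_out)) ln(V/V₀).
m = m₀ (V₀/V)^(Q_out/(Q_in−Q_out)) = 17.6 × (15.2/45.186)^(1.7733) = 2.5496 mg.
C = m/V = 2.5496/45.186 = 0.056425 mg/m³.

0.0564 mg/m³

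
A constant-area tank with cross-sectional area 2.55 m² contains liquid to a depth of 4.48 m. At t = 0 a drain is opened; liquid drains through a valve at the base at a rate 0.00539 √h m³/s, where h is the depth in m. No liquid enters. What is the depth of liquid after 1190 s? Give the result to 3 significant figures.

Accumulation of liquid (constant cross-section A): A dh/dt = −0.00539 √h.
Separate and integrate: 2(√h − √h₀) = −(0.00539/A) t.
√h = √4.48 − 0.00539·1190/(2·2.55) = 2.1166 − 1.2577 = 0.85893.
h = 0.85893² = 0.73777 m.

0.738 m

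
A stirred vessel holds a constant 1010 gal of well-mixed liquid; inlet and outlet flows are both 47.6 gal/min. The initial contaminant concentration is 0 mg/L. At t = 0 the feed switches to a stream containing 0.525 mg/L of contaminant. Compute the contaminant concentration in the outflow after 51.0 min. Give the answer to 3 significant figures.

Accumulation = in − out for the solute gives V dC/dt = Q(C_in − C).
Time constant τ = V/Q = 1010/47.6 = 21.218 min.
Integrating: C(t) = C_in + (C₀ − C_in) e^(−t/τ).
C(51.0) = 0.525 + (0 − 0.525)·e^(−51.0/21.218) = 0.525 + (-0.52500)·0.090395 = 0.47754 mg/L.

0.478 mg/L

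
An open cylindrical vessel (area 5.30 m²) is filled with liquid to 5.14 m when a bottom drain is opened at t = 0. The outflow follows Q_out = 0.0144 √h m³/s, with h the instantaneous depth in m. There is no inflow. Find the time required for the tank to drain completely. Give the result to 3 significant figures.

With no inflow, A dh/dt = −0.0144 √h.
This is separable: 2 d(√h)/dt = −0.0144/A, so √h = √h₀ − (0.0144/(2A)) t.
Tank is empty when √h = 0: t_empty = 2A√h₀/0.0144.
t_empty = 2·5.30·√5.14/0.0144 = 10.600·2.2672/0.0144 = 1668.9 s.

1670 s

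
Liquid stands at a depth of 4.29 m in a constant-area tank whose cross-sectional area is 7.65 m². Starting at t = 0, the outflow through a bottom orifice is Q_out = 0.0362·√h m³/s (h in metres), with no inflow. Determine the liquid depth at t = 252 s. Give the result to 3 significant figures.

2.18 m

With no inflow, A dh/dt = −0.0362 √h.
∫ h^(−1/2) dh = −(0.0362/A) ∫ dt, giving 2√h = 2√h₀ − (0.0362/A) t.
√h = √4.29 − 0.0362·252/(2·7.65) = 2.0712 − 0.59624 = 1.4750.
h = 1.4750² = 2.1756 m.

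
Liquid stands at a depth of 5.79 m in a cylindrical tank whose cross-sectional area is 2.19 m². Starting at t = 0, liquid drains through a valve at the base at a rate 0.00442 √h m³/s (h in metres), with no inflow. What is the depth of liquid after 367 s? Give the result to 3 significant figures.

4.14 m

A dh/dt = −Q_out = −0.00442 √h.
Separate and integrate: 2(√h − √h₀) = −(0.00442/A) t.
√h = √5.79 − 0.00442·367/(2·2.19) = 2.4062 − 0.37035 = 2.0359.
h = 2.0359² = 4.1448 m.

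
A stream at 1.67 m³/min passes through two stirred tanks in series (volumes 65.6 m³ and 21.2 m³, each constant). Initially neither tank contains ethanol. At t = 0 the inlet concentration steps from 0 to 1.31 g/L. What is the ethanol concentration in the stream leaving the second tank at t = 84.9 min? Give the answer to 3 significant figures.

1.09 g/L

Species balance on tank i: dCᵢ/dt = (Cᵢ₋₁ − Cᵢ)/τᵢ with τᵢ = Vᵢ/Q.
τ₁ = 65.6/1.67 = 39.281 min; τ₂ = 21.2/1.67 = 12.695 min.
Tank 1: C₁ = C_in(1 − e^(−t/τ₁)). Tank 2 (τ₁ ≠ τ₂): C₂ = C_in[1 − (τ₁ e^(−t/τ₁) − τ₂ e^(−t/τ₂))/(τ₁ − τ₂)].
At t = 84.9: e^(−t/τ₁) = 0.11517, e^(−t/τ₂) = 0.0012459.
C₂ = 1.31·[1 − (39.281·0.11517 − 12.695·0.0012459)/(26.587)] = 1.31·0.83043 = 1.0879 g/L.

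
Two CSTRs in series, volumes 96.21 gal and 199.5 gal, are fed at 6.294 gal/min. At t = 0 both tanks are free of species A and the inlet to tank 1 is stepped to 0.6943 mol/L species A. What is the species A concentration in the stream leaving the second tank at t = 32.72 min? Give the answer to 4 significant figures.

0.2927 mol/L

Time constants: τᵢ = Vᵢ/Q for each well-mixed tank.
τ₁ = 96.21/6.294 = 15.2860 min; τ₂ = 199.5/6.294 = 31.6969 min.
Solving the cascade with C₁(0)=C₂(0)=0 gives C₂(t) = C_in[1 − (τ₁ e^(−t/τ₁) − τ₂ e^(−t/τ₂))/(τ₁ − τ₂)].
At t = 32.72: e^(−t/τ₁) = 0.117593, e^(−t/τ₂) = 0.356194.
C₂ = 0.6943·[1 − (15.2860·0.117593 − 31.6969·0.356194)/(-16.4109)] = 0.6943·0.421560 = 0.292689 mol/L.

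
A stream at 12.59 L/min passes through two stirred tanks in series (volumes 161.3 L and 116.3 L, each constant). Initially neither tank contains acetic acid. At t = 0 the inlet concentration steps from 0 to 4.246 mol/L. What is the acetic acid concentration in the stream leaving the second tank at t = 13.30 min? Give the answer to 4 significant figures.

1.457 mol/L

Species balance on tank i: dCᵢ/dt = (Cᵢ₋₁ − Cᵢ)/τᵢ with τᵢ = Vᵢ/Q.
τ₁ = 161.3/12.59 = 12.8118 min; τ₂ = 116.3/12.59 = 9.23749 min.
Tank 1: C₁ = C_in(1 − e^(−t/τ₁)). Tank 2 (τ₁ ≠ τ₂): C₂ = C_in[1 − (τ₁ e^(−t/τ₁) − τ₂ e^(−t/τ₂))/(τ₁ − τ₂)].
At t = 13.30: e^(−t/τ₁) = 0.354124, e^(−t/τ₂) = 0.236979.
C₂ = 4.246·[1 − (12.8118·0.354124 − 9.23749·0.236979)/(3.57427)] = 4.246·0.343122 = 1.45689 mol/L.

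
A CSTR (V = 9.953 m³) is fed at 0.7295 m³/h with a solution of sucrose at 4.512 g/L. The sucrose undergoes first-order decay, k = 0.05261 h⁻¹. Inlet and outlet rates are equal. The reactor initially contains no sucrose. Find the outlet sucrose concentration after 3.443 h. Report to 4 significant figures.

0.9239 g/L

Accumulation = in − out − consumed: V dC/dt = Q C_in − Q C − k V C.
This is linear with rate a = Q/V + k = 0.125904 h⁻¹.
C_ss = Q C_in/(Q + kV) = 2.62663 g/L; C(t) = C_ss + (C₀ − C_ss) e^(−a t).
C(3.443) = 2.62663 + (-2.62663)·e^(−0.125904·3.443) = 2.62663 + (-2.62663)·0.648243 = 0.923935 g/L.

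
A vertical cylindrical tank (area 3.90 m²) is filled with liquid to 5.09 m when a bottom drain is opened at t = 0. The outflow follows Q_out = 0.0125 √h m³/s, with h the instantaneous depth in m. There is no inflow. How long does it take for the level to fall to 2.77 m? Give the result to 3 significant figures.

A dh/dt = −Q_out = −0.0125 √h.
Separate and integrate: 2(√h − √h₀) = −(0.0125/A) t.
t = 2A(√h₀ − √h)/0.0125 = 2·3.90·(√5.09 − √2.77)/0.0125
  = 7.8000 × (2.2561 − 1.6643) / 0.0125 = 369.27 s.

369 s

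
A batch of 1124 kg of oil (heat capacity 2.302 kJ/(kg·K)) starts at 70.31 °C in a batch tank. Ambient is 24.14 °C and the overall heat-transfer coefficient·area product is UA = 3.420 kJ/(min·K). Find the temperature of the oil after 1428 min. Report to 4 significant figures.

Heat balance on the well-mixed liquid: M c_p dT/dt = −UA(T − T_amb).
dT/dt = (T_ss − T)/τ with T_ss = T_amb = 24.1400 °C, τ = M c_p/UA = 1124·2.302/3.420 = 756.564 min.
Integrating: T(t) = T_ss + (T₀ − T_ss) e^(−t/τ).
T(1428) = 24.1400 + (46.1700)·0.151453 = 31.1326 °C.

31.13 °C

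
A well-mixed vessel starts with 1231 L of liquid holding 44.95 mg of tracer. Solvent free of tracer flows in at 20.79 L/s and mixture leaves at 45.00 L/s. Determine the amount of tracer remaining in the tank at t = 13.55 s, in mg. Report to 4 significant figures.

Total volume: dV/dt = Q_in − Q_out = -24.2100 L/s, so V(t) = 1231 − 24.2100 t and V(13.55) = 902.955 L.
No tracer enters, so dm/dt = −Q_out · (m/V).
dm/m = −Q_out dt/(V₀ − 24.2100 t); integrating gives ln(m/m₀) = −(Q_out/(Q_in−Q_out)) ln(V/V₀).
m = m₀ (V₀/V)^(Q_out/(Q_in−Q_out)) = 44.95 × (1231/902.955)^(-1.85874) = 25.2673 mg.

25.27 mg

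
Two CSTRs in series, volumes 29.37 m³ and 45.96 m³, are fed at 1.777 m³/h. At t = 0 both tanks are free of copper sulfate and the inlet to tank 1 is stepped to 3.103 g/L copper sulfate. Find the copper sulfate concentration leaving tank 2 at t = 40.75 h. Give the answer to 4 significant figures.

Time constants: τᵢ = Vᵢ/Q for each well-mixed tank.
τ₁ = 29.37/1.777 = 16.5279 h; τ₂ = 45.96/1.777 = 25.8638 h.
Solving the cascade with C₁(0)=C₂(0)=0 gives C₂(t) = C_in[1 − (τ₁ e^(−t/τ₁) − τ₂ e^(−t/τ₂))/(τ₁ − τ₂)].
At t = 40.75: e^(−t/τ₁) = 0.0849634, e^(−t/τ₂) = 0.206892.
C₂ = 3.103·[1 − (16.5279·0.0849634 − 25.8638·0.206892)/(-9.33596)] = 3.103·0.577254 = 1.79122 g/L.

1.791 g/L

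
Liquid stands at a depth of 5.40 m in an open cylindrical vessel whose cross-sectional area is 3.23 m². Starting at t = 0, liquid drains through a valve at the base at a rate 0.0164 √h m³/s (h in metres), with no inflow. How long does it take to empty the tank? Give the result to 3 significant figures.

915 s

Mass balance (ρ constant): A dh/dt = −0.0164 √h.
Separate and integrate: 2(√h − √h₀) = −(0.0164/A) t.
Tank is empty when √h = 0: t_empty = 2A√h₀/0.0164.
t_empty = 2·3.23·√5.40/0.0164 = 6.4600·2.3238/0.0164 = 915.35 s.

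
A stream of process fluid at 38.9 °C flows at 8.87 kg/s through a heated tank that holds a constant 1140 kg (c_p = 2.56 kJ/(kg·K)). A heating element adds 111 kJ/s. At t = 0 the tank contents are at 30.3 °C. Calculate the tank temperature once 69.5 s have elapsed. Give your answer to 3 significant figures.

M c_p dT/dt = ṁ c_p (T_in − T) + Q̇.
τ = M/ṁ = 128.52 s; T_ss = T_in + Q̇/(ṁ c_p) = 38.9 + 111/(8.87·2.56) = 43.788 °C.
This is linear first-order; T(t) = T_ss + (T₀ − T_ss) e^(−t/τ).
T(69.5) = 43.788 + (-13.488)·e^(−69.5/128.52) = 43.788 + (-13.488)·0.58231 = 35.934 °C.

35.9 °C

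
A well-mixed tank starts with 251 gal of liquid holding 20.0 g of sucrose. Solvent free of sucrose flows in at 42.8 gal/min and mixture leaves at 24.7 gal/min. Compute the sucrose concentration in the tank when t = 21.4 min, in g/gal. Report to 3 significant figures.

Let m(t) be the amount of sucrose. Volume: V(t) = V₀ + (Q_in − Q_out) t = 251 + 18.100 t; V(21.4) = 638.34 gal.
No sucrose enters, so dm/dt = −Q_out · (m/V).
dm/m = −Q_out dt/(V₀ + 18.100 t); integrating gives ln(m/m₀) = −(Q_out/(Q_in−Q_out)) ln(V/V₀).
m = m₀ (V₀/V)^(Q_out/(Q_in−Q_out)) = 20.0 × (251/638.34)^(1.3646) = 5.5954 g.
C = m/V = 5.5954/638.34 = 0.0087656 g/gal.

0.00877 g/gal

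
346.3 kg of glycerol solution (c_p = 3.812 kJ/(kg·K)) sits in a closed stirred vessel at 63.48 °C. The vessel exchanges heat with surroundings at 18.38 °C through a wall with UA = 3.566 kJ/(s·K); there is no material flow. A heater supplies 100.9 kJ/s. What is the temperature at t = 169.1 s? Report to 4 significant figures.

Lumped-capacitance energy balance: M c_p dT/dt = UA(T_amb − T) + Q̇.
dT/dt = (T_ss − T)/τ with T_ss = T_amb + Q̇/UA = 18.38 + 100.9/3.566 = 46.6750 °C, τ = M c_p/UA = 346.3·3.812/3.566 = 370.189 s.
Solution: T(t) = T_ss + (T₀ − T_ss) e^(−t/τ).
T(169.1) = 46.6750 + (16.8050)·0.633311 = 57.3178 °C.

57.32 °C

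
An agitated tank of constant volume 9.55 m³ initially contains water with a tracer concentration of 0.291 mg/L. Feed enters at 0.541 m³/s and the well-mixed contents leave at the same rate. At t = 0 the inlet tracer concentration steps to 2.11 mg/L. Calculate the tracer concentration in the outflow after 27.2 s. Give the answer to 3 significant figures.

1.72 mg/L

Accumulation = in − out for the solute gives V dC/dt = Q(C_in − C).
Time constant τ = V/Q = 9.55/0.541 = 17.652 s.
C approaches C_in exponentially: C(t) = C_in + (C₀ − C_in) e^(−t/τ).
C(27.2) = 2.11 + (0.291 − 2.11)·e^(−27.2/17.652) = 2.11 + (-1.8190)·0.21420 = 1.7204 mg/L.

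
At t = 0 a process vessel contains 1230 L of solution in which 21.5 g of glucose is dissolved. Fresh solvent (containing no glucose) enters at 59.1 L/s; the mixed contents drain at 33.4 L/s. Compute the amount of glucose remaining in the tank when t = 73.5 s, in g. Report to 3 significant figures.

Total volume: dV/dt = Q_in − Q_out = 25.700 L/s, so V(t) = 1230 + 25.700 t and V(73.5) = 3119.0 L.
No glucose enters, so dm/dt = −Q_out · (m/V).
Separate: dm/m = −Q_out dt/V(t) ⇒ ln(m/m₀) = −(Q_out/(Q_in−Q_out)) ln(V/V₀).
m = m₀ (V₀/V)^(Q_out/(Q_in−Q_out)) = 21.5 × (1230/3119.0)^(1.2996) = 6.4160 g.

6.42 g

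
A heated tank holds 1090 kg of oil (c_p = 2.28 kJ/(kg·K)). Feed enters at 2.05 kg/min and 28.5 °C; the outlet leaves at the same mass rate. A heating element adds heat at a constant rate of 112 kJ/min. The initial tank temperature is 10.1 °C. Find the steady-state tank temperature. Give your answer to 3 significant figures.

52.5 °C

M c_p dT/dt = ṁ c_p (T_in − T) + Q̇.
At steady state dT/dt = 0 ⇒ T_ss = T_in + Q̇/(ṁ c_p) = 28.5 + 112/(2.05·2.28) = 52.462 °C.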